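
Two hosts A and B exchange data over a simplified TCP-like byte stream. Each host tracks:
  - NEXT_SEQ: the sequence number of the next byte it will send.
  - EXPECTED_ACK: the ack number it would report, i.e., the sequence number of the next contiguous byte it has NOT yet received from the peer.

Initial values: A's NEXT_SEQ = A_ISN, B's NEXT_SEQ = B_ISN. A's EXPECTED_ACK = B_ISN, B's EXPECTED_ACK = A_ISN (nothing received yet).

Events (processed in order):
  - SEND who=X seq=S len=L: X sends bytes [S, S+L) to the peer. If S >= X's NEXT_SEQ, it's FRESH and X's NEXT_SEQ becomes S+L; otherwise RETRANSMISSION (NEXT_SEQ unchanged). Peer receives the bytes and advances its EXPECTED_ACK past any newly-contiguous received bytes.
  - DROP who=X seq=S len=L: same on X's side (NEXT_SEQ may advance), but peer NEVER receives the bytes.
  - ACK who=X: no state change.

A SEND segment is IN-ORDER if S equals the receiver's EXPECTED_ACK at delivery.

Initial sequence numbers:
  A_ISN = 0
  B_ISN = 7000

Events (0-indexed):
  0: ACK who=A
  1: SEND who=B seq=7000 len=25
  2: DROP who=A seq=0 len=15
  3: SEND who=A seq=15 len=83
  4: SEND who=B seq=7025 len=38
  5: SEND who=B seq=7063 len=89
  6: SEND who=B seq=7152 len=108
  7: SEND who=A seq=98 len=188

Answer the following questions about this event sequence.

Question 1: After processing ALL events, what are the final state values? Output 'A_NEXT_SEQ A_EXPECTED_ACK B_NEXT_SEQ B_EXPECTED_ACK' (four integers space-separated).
After event 0: A_seq=0 A_ack=7000 B_seq=7000 B_ack=0
After event 1: A_seq=0 A_ack=7025 B_seq=7025 B_ack=0
After event 2: A_seq=15 A_ack=7025 B_seq=7025 B_ack=0
After event 3: A_seq=98 A_ack=7025 B_seq=7025 B_ack=0
After event 4: A_seq=98 A_ack=7063 B_seq=7063 B_ack=0
After event 5: A_seq=98 A_ack=7152 B_seq=7152 B_ack=0
After event 6: A_seq=98 A_ack=7260 B_seq=7260 B_ack=0
After event 7: A_seq=286 A_ack=7260 B_seq=7260 B_ack=0

Answer: 286 7260 7260 0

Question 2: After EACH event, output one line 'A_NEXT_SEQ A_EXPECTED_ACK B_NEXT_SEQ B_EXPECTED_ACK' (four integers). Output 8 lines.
0 7000 7000 0
0 7025 7025 0
15 7025 7025 0
98 7025 7025 0
98 7063 7063 0
98 7152 7152 0
98 7260 7260 0
286 7260 7260 0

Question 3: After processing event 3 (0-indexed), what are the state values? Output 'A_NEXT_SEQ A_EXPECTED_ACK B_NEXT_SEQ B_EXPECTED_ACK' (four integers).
After event 0: A_seq=0 A_ack=7000 B_seq=7000 B_ack=0
After event 1: A_seq=0 A_ack=7025 B_seq=7025 B_ack=0
After event 2: A_seq=15 A_ack=7025 B_seq=7025 B_ack=0
After event 3: A_seq=98 A_ack=7025 B_seq=7025 B_ack=0

98 7025 7025 0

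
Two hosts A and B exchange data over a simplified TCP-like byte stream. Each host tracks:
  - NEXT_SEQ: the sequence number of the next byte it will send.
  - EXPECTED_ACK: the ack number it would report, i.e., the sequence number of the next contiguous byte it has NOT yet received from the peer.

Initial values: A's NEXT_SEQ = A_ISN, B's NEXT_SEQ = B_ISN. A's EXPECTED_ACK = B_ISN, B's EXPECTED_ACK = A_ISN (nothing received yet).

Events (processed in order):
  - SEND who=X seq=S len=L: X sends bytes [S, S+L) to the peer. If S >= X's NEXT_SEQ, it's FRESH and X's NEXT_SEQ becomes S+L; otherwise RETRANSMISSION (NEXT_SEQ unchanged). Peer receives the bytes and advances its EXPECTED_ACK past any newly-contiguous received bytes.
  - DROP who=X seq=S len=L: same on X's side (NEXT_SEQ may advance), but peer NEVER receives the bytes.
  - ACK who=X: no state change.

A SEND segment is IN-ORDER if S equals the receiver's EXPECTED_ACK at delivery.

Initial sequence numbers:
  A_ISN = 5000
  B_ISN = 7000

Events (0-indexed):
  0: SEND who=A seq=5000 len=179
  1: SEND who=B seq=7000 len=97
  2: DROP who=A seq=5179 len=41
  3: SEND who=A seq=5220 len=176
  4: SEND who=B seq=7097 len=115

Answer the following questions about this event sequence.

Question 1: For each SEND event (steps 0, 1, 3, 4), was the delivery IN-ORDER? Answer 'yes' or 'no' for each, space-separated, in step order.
Step 0: SEND seq=5000 -> in-order
Step 1: SEND seq=7000 -> in-order
Step 3: SEND seq=5220 -> out-of-order
Step 4: SEND seq=7097 -> in-order

Answer: yes yes no yes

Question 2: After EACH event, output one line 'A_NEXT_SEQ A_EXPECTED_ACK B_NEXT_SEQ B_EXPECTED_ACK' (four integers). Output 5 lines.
5179 7000 7000 5179
5179 7097 7097 5179
5220 7097 7097 5179
5396 7097 7097 5179
5396 7212 7212 5179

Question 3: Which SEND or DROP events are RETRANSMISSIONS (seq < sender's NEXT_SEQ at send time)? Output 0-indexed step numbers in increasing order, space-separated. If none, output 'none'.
Answer: none

Derivation:
Step 0: SEND seq=5000 -> fresh
Step 1: SEND seq=7000 -> fresh
Step 2: DROP seq=5179 -> fresh
Step 3: SEND seq=5220 -> fresh
Step 4: SEND seq=7097 -> fresh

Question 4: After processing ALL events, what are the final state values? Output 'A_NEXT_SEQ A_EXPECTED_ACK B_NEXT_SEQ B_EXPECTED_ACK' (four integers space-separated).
After event 0: A_seq=5179 A_ack=7000 B_seq=7000 B_ack=5179
After event 1: A_seq=5179 A_ack=7097 B_seq=7097 B_ack=5179
After event 2: A_seq=5220 A_ack=7097 B_seq=7097 B_ack=5179
After event 3: A_seq=5396 A_ack=7097 B_seq=7097 B_ack=5179
After event 4: A_seq=5396 A_ack=7212 B_seq=7212 B_ack=5179

Answer: 5396 7212 7212 5179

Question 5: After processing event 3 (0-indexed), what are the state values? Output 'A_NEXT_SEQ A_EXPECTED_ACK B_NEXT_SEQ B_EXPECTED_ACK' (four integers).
After event 0: A_seq=5179 A_ack=7000 B_seq=7000 B_ack=5179
After event 1: A_seq=5179 A_ack=7097 B_seq=7097 B_ack=5179
After event 2: A_seq=5220 A_ack=7097 B_seq=7097 B_ack=5179
After event 3: A_seq=5396 A_ack=7097 B_seq=7097 B_ack=5179

5396 7097 7097 5179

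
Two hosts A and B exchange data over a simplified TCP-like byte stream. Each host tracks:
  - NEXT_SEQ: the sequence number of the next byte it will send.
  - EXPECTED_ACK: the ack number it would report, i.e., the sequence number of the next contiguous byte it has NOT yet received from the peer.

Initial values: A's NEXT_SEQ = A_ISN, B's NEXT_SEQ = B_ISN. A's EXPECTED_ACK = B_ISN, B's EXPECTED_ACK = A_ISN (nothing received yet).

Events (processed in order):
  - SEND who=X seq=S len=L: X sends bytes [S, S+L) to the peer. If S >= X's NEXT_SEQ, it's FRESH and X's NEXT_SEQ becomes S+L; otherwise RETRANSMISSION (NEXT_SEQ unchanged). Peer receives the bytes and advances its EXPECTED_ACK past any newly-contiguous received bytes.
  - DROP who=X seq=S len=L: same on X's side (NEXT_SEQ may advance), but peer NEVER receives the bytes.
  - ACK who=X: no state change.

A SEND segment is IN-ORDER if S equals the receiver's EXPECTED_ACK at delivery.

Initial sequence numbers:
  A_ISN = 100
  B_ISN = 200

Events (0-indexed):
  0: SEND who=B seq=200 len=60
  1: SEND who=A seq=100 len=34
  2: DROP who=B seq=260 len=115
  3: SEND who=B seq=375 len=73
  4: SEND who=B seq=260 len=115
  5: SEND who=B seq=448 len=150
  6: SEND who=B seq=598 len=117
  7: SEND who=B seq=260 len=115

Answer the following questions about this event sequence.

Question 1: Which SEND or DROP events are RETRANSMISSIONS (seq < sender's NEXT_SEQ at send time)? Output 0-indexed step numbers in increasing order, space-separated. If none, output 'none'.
Answer: 4 7

Derivation:
Step 0: SEND seq=200 -> fresh
Step 1: SEND seq=100 -> fresh
Step 2: DROP seq=260 -> fresh
Step 3: SEND seq=375 -> fresh
Step 4: SEND seq=260 -> retransmit
Step 5: SEND seq=448 -> fresh
Step 6: SEND seq=598 -> fresh
Step 7: SEND seq=260 -> retransmit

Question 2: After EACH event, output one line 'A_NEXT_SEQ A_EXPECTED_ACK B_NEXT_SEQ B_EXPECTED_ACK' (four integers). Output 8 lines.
100 260 260 100
134 260 260 134
134 260 375 134
134 260 448 134
134 448 448 134
134 598 598 134
134 715 715 134
134 715 715 134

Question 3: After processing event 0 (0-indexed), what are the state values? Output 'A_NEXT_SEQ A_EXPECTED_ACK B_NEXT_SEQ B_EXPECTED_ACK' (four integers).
After event 0: A_seq=100 A_ack=260 B_seq=260 B_ack=100

100 260 260 100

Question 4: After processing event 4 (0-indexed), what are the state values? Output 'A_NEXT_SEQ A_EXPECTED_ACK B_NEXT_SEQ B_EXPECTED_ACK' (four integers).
After event 0: A_seq=100 A_ack=260 B_seq=260 B_ack=100
After event 1: A_seq=134 A_ack=260 B_seq=260 B_ack=134
After event 2: A_seq=134 A_ack=260 B_seq=375 B_ack=134
After event 3: A_seq=134 A_ack=260 B_seq=448 B_ack=134
After event 4: A_seq=134 A_ack=448 B_seq=448 B_ack=134

134 448 448 134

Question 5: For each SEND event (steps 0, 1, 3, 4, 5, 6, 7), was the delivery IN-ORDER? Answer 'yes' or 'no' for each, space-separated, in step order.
Answer: yes yes no yes yes yes no

Derivation:
Step 0: SEND seq=200 -> in-order
Step 1: SEND seq=100 -> in-order
Step 3: SEND seq=375 -> out-of-order
Step 4: SEND seq=260 -> in-order
Step 5: SEND seq=448 -> in-order
Step 6: SEND seq=598 -> in-order
Step 7: SEND seq=260 -> out-of-order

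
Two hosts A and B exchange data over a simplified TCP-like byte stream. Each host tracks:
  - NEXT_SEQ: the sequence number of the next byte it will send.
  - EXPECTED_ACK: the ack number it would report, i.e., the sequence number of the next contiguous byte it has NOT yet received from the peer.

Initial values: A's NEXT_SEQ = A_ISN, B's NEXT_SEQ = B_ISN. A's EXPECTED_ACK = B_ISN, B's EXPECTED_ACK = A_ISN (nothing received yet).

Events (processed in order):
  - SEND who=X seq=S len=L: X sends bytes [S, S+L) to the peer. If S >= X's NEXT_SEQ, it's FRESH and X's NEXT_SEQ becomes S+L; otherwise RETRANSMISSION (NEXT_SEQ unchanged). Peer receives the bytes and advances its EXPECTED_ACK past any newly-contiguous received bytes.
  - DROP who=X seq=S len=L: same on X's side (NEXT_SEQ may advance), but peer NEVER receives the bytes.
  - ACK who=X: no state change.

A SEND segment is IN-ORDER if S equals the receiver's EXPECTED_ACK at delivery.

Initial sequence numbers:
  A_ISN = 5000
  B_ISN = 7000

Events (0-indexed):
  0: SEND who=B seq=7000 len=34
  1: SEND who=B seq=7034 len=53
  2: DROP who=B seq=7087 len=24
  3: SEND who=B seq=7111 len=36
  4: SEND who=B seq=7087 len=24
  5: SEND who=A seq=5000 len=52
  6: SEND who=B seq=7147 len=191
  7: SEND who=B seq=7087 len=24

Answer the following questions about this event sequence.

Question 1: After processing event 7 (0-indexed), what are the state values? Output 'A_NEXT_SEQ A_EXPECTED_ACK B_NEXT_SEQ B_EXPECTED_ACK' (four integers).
After event 0: A_seq=5000 A_ack=7034 B_seq=7034 B_ack=5000
After event 1: A_seq=5000 A_ack=7087 B_seq=7087 B_ack=5000
After event 2: A_seq=5000 A_ack=7087 B_seq=7111 B_ack=5000
After event 3: A_seq=5000 A_ack=7087 B_seq=7147 B_ack=5000
After event 4: A_seq=5000 A_ack=7147 B_seq=7147 B_ack=5000
After event 5: A_seq=5052 A_ack=7147 B_seq=7147 B_ack=5052
After event 6: A_seq=5052 A_ack=7338 B_seq=7338 B_ack=5052
After event 7: A_seq=5052 A_ack=7338 B_seq=7338 B_ack=5052

5052 7338 7338 5052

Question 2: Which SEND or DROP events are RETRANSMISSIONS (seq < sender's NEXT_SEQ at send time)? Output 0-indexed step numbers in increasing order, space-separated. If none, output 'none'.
Step 0: SEND seq=7000 -> fresh
Step 1: SEND seq=7034 -> fresh
Step 2: DROP seq=7087 -> fresh
Step 3: SEND seq=7111 -> fresh
Step 4: SEND seq=7087 -> retransmit
Step 5: SEND seq=5000 -> fresh
Step 6: SEND seq=7147 -> fresh
Step 7: SEND seq=7087 -> retransmit

Answer: 4 7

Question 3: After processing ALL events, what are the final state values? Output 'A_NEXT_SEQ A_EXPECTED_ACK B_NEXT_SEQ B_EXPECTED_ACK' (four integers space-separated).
Answer: 5052 7338 7338 5052

Derivation:
After event 0: A_seq=5000 A_ack=7034 B_seq=7034 B_ack=5000
After event 1: A_seq=5000 A_ack=7087 B_seq=7087 B_ack=5000
After event 2: A_seq=5000 A_ack=7087 B_seq=7111 B_ack=5000
After event 3: A_seq=5000 A_ack=7087 B_seq=7147 B_ack=5000
After event 4: A_seq=5000 A_ack=7147 B_seq=7147 B_ack=5000
After event 5: A_seq=5052 A_ack=7147 B_seq=7147 B_ack=5052
After event 6: A_seq=5052 A_ack=7338 B_seq=7338 B_ack=5052
After event 7: A_seq=5052 A_ack=7338 B_seq=7338 B_ack=5052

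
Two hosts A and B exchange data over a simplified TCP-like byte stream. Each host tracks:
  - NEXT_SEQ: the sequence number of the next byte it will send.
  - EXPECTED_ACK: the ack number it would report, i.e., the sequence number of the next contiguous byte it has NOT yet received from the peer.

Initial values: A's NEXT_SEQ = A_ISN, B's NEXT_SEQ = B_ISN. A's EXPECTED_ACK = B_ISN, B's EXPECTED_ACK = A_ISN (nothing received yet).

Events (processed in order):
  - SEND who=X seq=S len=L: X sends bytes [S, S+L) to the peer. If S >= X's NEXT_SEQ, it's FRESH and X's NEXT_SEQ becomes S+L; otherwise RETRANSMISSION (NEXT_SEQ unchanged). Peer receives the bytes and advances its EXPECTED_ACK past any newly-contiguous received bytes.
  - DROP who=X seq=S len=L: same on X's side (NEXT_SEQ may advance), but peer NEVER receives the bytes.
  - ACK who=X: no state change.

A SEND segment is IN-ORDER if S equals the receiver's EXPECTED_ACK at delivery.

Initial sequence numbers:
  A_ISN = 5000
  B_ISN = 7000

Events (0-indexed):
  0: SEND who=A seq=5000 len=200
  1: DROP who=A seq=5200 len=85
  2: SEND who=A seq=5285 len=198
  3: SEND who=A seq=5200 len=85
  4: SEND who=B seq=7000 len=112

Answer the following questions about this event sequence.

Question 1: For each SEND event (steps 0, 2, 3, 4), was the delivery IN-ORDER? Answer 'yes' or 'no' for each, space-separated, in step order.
Step 0: SEND seq=5000 -> in-order
Step 2: SEND seq=5285 -> out-of-order
Step 3: SEND seq=5200 -> in-order
Step 4: SEND seq=7000 -> in-order

Answer: yes no yes yes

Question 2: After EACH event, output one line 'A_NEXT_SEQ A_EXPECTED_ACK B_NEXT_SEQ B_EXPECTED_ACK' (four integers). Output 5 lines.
5200 7000 7000 5200
5285 7000 7000 5200
5483 7000 7000 5200
5483 7000 7000 5483
5483 7112 7112 5483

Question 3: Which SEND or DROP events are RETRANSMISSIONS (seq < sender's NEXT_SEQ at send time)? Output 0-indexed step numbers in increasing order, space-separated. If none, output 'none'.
Step 0: SEND seq=5000 -> fresh
Step 1: DROP seq=5200 -> fresh
Step 2: SEND seq=5285 -> fresh
Step 3: SEND seq=5200 -> retransmit
Step 4: SEND seq=7000 -> fresh

Answer: 3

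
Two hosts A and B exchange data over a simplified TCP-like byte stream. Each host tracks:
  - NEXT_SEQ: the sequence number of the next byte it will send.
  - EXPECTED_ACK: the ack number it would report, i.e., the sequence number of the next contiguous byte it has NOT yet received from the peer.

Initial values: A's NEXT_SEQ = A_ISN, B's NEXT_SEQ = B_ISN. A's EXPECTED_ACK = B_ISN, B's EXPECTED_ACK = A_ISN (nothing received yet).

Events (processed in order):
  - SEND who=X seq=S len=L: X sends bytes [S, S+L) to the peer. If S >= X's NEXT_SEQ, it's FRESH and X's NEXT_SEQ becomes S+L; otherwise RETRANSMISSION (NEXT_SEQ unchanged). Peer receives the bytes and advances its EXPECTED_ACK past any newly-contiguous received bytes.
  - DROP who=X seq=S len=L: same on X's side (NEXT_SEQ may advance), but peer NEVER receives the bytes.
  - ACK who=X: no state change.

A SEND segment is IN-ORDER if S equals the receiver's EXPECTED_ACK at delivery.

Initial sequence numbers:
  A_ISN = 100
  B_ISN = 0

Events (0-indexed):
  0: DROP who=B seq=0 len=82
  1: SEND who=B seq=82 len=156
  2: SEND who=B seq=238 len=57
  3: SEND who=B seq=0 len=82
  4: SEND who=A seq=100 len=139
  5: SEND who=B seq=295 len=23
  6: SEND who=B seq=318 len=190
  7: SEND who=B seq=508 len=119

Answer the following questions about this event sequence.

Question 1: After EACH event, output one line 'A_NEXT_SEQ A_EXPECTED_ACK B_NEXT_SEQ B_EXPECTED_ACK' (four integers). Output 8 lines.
100 0 82 100
100 0 238 100
100 0 295 100
100 295 295 100
239 295 295 239
239 318 318 239
239 508 508 239
239 627 627 239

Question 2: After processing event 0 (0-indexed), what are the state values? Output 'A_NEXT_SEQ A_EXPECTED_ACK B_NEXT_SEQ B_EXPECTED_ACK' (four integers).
After event 0: A_seq=100 A_ack=0 B_seq=82 B_ack=100

100 0 82 100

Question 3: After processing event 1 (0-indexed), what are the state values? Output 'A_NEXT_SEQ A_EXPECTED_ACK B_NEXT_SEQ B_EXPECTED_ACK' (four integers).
After event 0: A_seq=100 A_ack=0 B_seq=82 B_ack=100
After event 1: A_seq=100 A_ack=0 B_seq=238 B_ack=100

100 0 238 100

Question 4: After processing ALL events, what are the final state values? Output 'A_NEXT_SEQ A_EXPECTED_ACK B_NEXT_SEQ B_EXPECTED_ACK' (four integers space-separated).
After event 0: A_seq=100 A_ack=0 B_seq=82 B_ack=100
After event 1: A_seq=100 A_ack=0 B_seq=238 B_ack=100
After event 2: A_seq=100 A_ack=0 B_seq=295 B_ack=100
After event 3: A_seq=100 A_ack=295 B_seq=295 B_ack=100
After event 4: A_seq=239 A_ack=295 B_seq=295 B_ack=239
After event 5: A_seq=239 A_ack=318 B_seq=318 B_ack=239
After event 6: A_seq=239 A_ack=508 B_seq=508 B_ack=239
After event 7: A_seq=239 A_ack=627 B_seq=627 B_ack=239

Answer: 239 627 627 239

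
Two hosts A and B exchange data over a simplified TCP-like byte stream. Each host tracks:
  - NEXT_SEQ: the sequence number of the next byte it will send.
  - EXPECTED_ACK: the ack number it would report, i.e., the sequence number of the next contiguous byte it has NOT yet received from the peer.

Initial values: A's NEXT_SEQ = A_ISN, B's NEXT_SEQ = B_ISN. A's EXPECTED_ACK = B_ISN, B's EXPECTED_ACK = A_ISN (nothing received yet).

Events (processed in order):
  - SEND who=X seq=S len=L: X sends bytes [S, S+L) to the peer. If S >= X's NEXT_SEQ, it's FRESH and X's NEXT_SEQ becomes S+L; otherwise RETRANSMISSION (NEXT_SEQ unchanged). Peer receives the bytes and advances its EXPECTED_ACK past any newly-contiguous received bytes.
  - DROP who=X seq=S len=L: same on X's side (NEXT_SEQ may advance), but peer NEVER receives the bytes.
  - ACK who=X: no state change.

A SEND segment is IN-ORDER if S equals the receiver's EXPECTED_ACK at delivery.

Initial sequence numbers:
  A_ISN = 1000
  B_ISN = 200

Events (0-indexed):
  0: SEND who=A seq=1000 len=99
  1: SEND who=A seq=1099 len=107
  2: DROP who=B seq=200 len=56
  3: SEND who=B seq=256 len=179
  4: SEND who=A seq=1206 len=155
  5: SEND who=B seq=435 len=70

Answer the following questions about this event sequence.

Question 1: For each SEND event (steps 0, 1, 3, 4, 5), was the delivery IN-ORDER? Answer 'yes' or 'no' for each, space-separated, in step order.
Step 0: SEND seq=1000 -> in-order
Step 1: SEND seq=1099 -> in-order
Step 3: SEND seq=256 -> out-of-order
Step 4: SEND seq=1206 -> in-order
Step 5: SEND seq=435 -> out-of-order

Answer: yes yes no yes no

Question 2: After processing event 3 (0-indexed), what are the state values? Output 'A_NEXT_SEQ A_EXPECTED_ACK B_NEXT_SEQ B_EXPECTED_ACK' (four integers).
After event 0: A_seq=1099 A_ack=200 B_seq=200 B_ack=1099
After event 1: A_seq=1206 A_ack=200 B_seq=200 B_ack=1206
After event 2: A_seq=1206 A_ack=200 B_seq=256 B_ack=1206
After event 3: A_seq=1206 A_ack=200 B_seq=435 B_ack=1206

1206 200 435 1206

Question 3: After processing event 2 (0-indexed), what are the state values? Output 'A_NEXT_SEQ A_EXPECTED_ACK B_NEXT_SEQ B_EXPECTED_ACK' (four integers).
After event 0: A_seq=1099 A_ack=200 B_seq=200 B_ack=1099
After event 1: A_seq=1206 A_ack=200 B_seq=200 B_ack=1206
After event 2: A_seq=1206 A_ack=200 B_seq=256 B_ack=1206

1206 200 256 1206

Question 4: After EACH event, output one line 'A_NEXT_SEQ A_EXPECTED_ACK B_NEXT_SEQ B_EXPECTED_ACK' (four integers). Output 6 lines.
1099 200 200 1099
1206 200 200 1206
1206 200 256 1206
1206 200 435 1206
1361 200 435 1361
1361 200 505 1361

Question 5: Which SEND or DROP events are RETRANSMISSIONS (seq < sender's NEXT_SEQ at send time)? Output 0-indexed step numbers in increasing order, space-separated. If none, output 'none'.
Step 0: SEND seq=1000 -> fresh
Step 1: SEND seq=1099 -> fresh
Step 2: DROP seq=200 -> fresh
Step 3: SEND seq=256 -> fresh
Step 4: SEND seq=1206 -> fresh
Step 5: SEND seq=435 -> fresh

Answer: none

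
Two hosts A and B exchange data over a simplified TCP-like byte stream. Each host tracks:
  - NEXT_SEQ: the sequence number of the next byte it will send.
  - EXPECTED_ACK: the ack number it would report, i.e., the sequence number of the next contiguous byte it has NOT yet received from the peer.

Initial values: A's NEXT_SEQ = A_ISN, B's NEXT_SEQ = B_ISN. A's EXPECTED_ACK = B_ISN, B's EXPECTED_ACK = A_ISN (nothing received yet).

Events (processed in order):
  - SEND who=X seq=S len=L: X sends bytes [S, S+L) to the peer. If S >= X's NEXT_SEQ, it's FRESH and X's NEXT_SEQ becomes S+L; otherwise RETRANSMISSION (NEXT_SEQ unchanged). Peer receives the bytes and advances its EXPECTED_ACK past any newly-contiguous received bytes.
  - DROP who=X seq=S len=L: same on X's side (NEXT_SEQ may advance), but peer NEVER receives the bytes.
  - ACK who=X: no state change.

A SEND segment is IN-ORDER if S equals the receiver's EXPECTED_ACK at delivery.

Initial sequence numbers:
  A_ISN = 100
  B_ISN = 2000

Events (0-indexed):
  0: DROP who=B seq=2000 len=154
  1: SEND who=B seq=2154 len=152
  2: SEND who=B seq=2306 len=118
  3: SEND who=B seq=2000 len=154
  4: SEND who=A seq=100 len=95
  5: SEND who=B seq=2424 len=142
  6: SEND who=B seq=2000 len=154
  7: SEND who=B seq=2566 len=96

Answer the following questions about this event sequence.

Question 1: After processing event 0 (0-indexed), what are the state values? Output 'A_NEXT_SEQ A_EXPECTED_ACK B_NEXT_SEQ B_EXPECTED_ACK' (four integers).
After event 0: A_seq=100 A_ack=2000 B_seq=2154 B_ack=100

100 2000 2154 100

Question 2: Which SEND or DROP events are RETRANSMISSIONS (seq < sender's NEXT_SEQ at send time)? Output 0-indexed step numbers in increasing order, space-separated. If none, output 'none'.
Answer: 3 6

Derivation:
Step 0: DROP seq=2000 -> fresh
Step 1: SEND seq=2154 -> fresh
Step 2: SEND seq=2306 -> fresh
Step 3: SEND seq=2000 -> retransmit
Step 4: SEND seq=100 -> fresh
Step 5: SEND seq=2424 -> fresh
Step 6: SEND seq=2000 -> retransmit
Step 7: SEND seq=2566 -> fresh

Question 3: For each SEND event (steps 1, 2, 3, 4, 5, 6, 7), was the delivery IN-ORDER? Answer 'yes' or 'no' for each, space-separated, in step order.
Answer: no no yes yes yes no yes

Derivation:
Step 1: SEND seq=2154 -> out-of-order
Step 2: SEND seq=2306 -> out-of-order
Step 3: SEND seq=2000 -> in-order
Step 4: SEND seq=100 -> in-order
Step 5: SEND seq=2424 -> in-order
Step 6: SEND seq=2000 -> out-of-order
Step 7: SEND seq=2566 -> in-order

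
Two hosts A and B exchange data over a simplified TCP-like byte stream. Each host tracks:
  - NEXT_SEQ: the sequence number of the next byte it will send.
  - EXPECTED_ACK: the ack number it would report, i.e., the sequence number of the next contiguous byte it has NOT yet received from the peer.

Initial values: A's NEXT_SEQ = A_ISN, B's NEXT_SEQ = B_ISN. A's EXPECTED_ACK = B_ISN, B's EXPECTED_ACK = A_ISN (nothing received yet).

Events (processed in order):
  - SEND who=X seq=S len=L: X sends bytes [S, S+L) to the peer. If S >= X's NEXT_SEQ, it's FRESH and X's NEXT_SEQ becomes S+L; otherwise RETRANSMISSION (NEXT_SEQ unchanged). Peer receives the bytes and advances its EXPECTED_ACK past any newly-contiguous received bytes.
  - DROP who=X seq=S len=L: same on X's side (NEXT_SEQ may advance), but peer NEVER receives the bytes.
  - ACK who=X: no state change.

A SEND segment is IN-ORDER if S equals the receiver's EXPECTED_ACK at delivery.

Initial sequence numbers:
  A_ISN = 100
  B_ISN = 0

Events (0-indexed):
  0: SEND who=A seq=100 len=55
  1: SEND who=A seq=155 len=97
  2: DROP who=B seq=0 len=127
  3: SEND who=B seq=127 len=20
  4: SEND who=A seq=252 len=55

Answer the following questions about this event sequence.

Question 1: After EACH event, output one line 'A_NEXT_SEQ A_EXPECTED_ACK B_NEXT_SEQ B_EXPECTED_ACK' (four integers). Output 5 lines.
155 0 0 155
252 0 0 252
252 0 127 252
252 0 147 252
307 0 147 307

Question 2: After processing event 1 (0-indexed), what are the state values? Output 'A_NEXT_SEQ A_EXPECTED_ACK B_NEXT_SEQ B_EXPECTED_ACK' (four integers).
After event 0: A_seq=155 A_ack=0 B_seq=0 B_ack=155
After event 1: A_seq=252 A_ack=0 B_seq=0 B_ack=252

252 0 0 252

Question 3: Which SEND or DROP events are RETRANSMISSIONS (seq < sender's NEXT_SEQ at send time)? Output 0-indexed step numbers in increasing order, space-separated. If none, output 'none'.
Answer: none

Derivation:
Step 0: SEND seq=100 -> fresh
Step 1: SEND seq=155 -> fresh
Step 2: DROP seq=0 -> fresh
Step 3: SEND seq=127 -> fresh
Step 4: SEND seq=252 -> fresh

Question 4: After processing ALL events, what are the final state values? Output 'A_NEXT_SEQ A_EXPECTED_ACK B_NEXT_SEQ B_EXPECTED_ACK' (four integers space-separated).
Answer: 307 0 147 307

Derivation:
After event 0: A_seq=155 A_ack=0 B_seq=0 B_ack=155
After event 1: A_seq=252 A_ack=0 B_seq=0 B_ack=252
After event 2: A_seq=252 A_ack=0 B_seq=127 B_ack=252
After event 3: A_seq=252 A_ack=0 B_seq=147 B_ack=252
After event 4: A_seq=307 A_ack=0 B_seq=147 B_ack=307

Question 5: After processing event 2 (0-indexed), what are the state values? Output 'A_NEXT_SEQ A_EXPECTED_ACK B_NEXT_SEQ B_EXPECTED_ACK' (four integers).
After event 0: A_seq=155 A_ack=0 B_seq=0 B_ack=155
After event 1: A_seq=252 A_ack=0 B_seq=0 B_ack=252
After event 2: A_seq=252 A_ack=0 B_seq=127 B_ack=252

252 0 127 252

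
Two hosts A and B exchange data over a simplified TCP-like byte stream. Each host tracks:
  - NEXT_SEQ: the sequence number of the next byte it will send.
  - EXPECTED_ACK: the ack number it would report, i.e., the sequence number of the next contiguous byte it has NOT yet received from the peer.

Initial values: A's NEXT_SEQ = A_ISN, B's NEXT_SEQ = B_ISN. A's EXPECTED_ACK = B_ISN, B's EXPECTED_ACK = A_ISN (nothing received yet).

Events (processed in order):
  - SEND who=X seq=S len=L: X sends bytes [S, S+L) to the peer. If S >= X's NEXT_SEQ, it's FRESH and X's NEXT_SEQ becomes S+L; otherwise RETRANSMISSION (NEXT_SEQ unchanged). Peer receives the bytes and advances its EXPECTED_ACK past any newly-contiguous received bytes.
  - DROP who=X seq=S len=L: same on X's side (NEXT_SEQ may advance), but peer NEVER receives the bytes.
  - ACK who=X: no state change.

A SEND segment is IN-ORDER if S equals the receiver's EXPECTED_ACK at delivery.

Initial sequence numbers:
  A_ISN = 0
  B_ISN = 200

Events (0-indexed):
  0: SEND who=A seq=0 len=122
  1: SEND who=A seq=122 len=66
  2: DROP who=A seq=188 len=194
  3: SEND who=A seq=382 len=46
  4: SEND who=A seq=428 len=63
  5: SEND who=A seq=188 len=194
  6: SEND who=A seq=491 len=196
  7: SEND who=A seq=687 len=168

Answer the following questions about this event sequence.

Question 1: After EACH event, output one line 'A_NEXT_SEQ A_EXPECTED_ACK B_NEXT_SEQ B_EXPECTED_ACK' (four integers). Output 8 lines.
122 200 200 122
188 200 200 188
382 200 200 188
428 200 200 188
491 200 200 188
491 200 200 491
687 200 200 687
855 200 200 855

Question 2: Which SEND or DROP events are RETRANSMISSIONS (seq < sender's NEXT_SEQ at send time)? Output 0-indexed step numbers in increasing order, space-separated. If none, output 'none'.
Answer: 5

Derivation:
Step 0: SEND seq=0 -> fresh
Step 1: SEND seq=122 -> fresh
Step 2: DROP seq=188 -> fresh
Step 3: SEND seq=382 -> fresh
Step 4: SEND seq=428 -> fresh
Step 5: SEND seq=188 -> retransmit
Step 6: SEND seq=491 -> fresh
Step 7: SEND seq=687 -> fresh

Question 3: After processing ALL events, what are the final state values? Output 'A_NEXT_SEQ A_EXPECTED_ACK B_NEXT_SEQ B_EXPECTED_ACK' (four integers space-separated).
After event 0: A_seq=122 A_ack=200 B_seq=200 B_ack=122
After event 1: A_seq=188 A_ack=200 B_seq=200 B_ack=188
After event 2: A_seq=382 A_ack=200 B_seq=200 B_ack=188
After event 3: A_seq=428 A_ack=200 B_seq=200 B_ack=188
After event 4: A_seq=491 A_ack=200 B_seq=200 B_ack=188
After event 5: A_seq=491 A_ack=200 B_seq=200 B_ack=491
After event 6: A_seq=687 A_ack=200 B_seq=200 B_ack=687
After event 7: A_seq=855 A_ack=200 B_seq=200 B_ack=855

Answer: 855 200 200 855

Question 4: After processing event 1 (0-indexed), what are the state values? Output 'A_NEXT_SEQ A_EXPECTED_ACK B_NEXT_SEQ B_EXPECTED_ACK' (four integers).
After event 0: A_seq=122 A_ack=200 B_seq=200 B_ack=122
After event 1: A_seq=188 A_ack=200 B_seq=200 B_ack=188

188 200 200 188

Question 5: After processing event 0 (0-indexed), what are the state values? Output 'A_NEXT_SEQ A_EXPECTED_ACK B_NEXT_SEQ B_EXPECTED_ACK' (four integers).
After event 0: A_seq=122 A_ack=200 B_seq=200 B_ack=122

122 200 200 122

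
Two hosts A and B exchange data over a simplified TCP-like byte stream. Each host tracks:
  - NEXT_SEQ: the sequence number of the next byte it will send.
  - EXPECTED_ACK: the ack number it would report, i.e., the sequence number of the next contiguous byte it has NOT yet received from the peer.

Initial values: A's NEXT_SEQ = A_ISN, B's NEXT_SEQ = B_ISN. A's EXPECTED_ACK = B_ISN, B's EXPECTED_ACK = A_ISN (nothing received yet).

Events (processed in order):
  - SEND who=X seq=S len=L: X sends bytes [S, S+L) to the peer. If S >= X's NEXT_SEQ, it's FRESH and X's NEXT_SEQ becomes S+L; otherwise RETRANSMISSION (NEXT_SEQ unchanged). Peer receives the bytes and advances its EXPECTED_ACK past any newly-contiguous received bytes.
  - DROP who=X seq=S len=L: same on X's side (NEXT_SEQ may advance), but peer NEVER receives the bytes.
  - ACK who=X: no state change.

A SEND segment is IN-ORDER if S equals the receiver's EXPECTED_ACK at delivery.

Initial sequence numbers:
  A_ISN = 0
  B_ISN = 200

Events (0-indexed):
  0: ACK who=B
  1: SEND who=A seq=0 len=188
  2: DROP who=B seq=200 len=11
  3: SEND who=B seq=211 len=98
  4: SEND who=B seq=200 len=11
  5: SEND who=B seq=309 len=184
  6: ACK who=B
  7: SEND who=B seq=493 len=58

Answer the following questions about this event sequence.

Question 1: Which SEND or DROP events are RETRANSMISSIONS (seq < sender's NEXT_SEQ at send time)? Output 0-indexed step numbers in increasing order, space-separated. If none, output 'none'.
Step 1: SEND seq=0 -> fresh
Step 2: DROP seq=200 -> fresh
Step 3: SEND seq=211 -> fresh
Step 4: SEND seq=200 -> retransmit
Step 5: SEND seq=309 -> fresh
Step 7: SEND seq=493 -> fresh

Answer: 4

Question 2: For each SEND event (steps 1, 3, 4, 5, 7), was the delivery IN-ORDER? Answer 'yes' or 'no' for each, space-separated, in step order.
Answer: yes no yes yes yes

Derivation:
Step 1: SEND seq=0 -> in-order
Step 3: SEND seq=211 -> out-of-order
Step 4: SEND seq=200 -> in-order
Step 5: SEND seq=309 -> in-order
Step 7: SEND seq=493 -> in-order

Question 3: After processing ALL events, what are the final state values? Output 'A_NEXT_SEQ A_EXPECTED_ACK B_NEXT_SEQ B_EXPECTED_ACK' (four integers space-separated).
After event 0: A_seq=0 A_ack=200 B_seq=200 B_ack=0
After event 1: A_seq=188 A_ack=200 B_seq=200 B_ack=188
After event 2: A_seq=188 A_ack=200 B_seq=211 B_ack=188
After event 3: A_seq=188 A_ack=200 B_seq=309 B_ack=188
After event 4: A_seq=188 A_ack=309 B_seq=309 B_ack=188
After event 5: A_seq=188 A_ack=493 B_seq=493 B_ack=188
After event 6: A_seq=188 A_ack=493 B_seq=493 B_ack=188
After event 7: A_seq=188 A_ack=551 B_seq=551 B_ack=188

Answer: 188 551 551 188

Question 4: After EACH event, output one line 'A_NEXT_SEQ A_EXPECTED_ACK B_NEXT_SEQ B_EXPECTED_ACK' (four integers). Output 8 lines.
0 200 200 0
188 200 200 188
188 200 211 188
188 200 309 188
188 309 309 188
188 493 493 188
188 493 493 188
188 551 551 188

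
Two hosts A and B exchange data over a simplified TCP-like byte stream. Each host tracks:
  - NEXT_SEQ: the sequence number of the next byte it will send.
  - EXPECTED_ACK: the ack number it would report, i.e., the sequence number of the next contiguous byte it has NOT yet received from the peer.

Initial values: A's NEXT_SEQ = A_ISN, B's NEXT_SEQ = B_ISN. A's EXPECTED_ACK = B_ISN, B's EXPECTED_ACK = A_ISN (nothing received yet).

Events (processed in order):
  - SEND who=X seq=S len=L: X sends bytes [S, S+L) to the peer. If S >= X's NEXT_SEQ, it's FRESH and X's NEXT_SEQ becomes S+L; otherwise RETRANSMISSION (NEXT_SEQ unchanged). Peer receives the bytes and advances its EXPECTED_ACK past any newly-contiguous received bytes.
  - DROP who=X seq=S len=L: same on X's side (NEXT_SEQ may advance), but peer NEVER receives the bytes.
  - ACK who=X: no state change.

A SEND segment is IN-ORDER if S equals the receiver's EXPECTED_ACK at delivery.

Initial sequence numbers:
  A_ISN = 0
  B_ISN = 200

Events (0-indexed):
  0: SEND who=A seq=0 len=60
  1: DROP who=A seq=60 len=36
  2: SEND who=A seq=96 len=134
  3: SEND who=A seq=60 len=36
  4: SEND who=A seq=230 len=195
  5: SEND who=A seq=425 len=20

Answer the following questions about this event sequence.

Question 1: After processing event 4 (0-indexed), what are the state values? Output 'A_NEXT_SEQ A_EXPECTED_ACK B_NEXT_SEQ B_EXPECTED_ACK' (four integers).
After event 0: A_seq=60 A_ack=200 B_seq=200 B_ack=60
After event 1: A_seq=96 A_ack=200 B_seq=200 B_ack=60
After event 2: A_seq=230 A_ack=200 B_seq=200 B_ack=60
After event 3: A_seq=230 A_ack=200 B_seq=200 B_ack=230
After event 4: A_seq=425 A_ack=200 B_seq=200 B_ack=425

425 200 200 425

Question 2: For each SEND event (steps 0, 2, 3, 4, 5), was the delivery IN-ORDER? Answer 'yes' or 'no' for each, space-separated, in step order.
Step 0: SEND seq=0 -> in-order
Step 2: SEND seq=96 -> out-of-order
Step 3: SEND seq=60 -> in-order
Step 4: SEND seq=230 -> in-order
Step 5: SEND seq=425 -> in-order

Answer: yes no yes yes yes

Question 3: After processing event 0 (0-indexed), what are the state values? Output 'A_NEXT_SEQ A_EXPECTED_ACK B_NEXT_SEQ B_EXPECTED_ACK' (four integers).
After event 0: A_seq=60 A_ack=200 B_seq=200 B_ack=60

60 200 200 60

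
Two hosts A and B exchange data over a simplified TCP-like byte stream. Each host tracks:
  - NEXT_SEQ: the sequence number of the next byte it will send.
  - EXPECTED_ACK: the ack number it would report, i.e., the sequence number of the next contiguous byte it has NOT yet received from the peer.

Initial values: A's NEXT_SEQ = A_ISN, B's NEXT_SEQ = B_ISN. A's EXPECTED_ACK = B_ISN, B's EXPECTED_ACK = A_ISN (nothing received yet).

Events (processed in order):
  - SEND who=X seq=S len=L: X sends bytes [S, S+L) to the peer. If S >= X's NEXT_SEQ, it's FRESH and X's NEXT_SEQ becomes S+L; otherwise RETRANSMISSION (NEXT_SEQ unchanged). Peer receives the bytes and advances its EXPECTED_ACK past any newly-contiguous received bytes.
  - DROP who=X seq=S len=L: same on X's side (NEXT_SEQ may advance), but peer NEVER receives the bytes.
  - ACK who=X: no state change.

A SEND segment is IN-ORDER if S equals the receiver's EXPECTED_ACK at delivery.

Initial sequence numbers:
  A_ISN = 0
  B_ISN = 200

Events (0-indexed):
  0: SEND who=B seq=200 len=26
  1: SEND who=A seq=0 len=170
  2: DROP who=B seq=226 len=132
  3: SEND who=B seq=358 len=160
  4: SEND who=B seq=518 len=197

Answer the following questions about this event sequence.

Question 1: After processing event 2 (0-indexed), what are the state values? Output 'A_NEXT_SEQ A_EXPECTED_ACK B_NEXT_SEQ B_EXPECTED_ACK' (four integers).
After event 0: A_seq=0 A_ack=226 B_seq=226 B_ack=0
After event 1: A_seq=170 A_ack=226 B_seq=226 B_ack=170
After event 2: A_seq=170 A_ack=226 B_seq=358 B_ack=170

170 226 358 170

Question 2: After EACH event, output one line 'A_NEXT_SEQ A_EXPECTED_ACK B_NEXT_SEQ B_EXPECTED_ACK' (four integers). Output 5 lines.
0 226 226 0
170 226 226 170
170 226 358 170
170 226 518 170
170 226 715 170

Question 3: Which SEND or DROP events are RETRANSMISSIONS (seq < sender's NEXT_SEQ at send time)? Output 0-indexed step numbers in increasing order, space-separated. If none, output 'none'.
Step 0: SEND seq=200 -> fresh
Step 1: SEND seq=0 -> fresh
Step 2: DROP seq=226 -> fresh
Step 3: SEND seq=358 -> fresh
Step 4: SEND seq=518 -> fresh

Answer: none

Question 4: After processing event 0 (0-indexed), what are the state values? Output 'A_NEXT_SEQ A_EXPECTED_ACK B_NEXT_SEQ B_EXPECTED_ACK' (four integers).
After event 0: A_seq=0 A_ack=226 B_seq=226 B_ack=0

0 226 226 0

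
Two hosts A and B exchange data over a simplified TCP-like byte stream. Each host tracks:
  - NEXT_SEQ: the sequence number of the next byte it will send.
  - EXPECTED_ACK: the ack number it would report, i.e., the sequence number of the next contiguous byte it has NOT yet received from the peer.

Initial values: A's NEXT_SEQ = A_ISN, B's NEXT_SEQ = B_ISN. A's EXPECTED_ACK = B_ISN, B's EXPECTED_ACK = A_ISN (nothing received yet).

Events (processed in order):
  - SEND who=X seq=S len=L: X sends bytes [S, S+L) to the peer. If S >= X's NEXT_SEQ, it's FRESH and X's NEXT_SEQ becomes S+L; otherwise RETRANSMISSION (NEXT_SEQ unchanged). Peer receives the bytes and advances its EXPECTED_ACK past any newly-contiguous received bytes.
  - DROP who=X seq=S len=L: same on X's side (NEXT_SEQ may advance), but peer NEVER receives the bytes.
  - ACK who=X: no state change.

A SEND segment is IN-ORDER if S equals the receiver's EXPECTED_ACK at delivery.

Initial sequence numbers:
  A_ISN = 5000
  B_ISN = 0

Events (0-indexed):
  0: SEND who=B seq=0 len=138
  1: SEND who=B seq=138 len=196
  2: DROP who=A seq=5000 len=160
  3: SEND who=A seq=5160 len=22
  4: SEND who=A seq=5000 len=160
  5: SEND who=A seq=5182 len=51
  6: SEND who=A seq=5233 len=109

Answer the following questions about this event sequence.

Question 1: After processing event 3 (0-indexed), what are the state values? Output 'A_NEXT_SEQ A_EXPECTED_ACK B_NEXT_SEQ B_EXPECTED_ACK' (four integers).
After event 0: A_seq=5000 A_ack=138 B_seq=138 B_ack=5000
After event 1: A_seq=5000 A_ack=334 B_seq=334 B_ack=5000
After event 2: A_seq=5160 A_ack=334 B_seq=334 B_ack=5000
After event 3: A_seq=5182 A_ack=334 B_seq=334 B_ack=5000

5182 334 334 5000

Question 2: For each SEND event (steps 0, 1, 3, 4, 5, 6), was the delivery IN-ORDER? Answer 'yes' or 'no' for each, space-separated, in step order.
Step 0: SEND seq=0 -> in-order
Step 1: SEND seq=138 -> in-order
Step 3: SEND seq=5160 -> out-of-order
Step 4: SEND seq=5000 -> in-order
Step 5: SEND seq=5182 -> in-order
Step 6: SEND seq=5233 -> in-order

Answer: yes yes no yes yes yes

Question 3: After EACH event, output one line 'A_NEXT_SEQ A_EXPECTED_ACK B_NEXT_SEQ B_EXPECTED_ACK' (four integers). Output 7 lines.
5000 138 138 5000
5000 334 334 5000
5160 334 334 5000
5182 334 334 5000
5182 334 334 5182
5233 334 334 5233
5342 334 334 5342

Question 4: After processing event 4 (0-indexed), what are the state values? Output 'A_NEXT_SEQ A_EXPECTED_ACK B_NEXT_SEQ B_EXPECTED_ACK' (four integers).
After event 0: A_seq=5000 A_ack=138 B_seq=138 B_ack=5000
After event 1: A_seq=5000 A_ack=334 B_seq=334 B_ack=5000
After event 2: A_seq=5160 A_ack=334 B_seq=334 B_ack=5000
After event 3: A_seq=5182 A_ack=334 B_seq=334 B_ack=5000
After event 4: A_seq=5182 A_ack=334 B_seq=334 B_ack=5182

5182 334 334 5182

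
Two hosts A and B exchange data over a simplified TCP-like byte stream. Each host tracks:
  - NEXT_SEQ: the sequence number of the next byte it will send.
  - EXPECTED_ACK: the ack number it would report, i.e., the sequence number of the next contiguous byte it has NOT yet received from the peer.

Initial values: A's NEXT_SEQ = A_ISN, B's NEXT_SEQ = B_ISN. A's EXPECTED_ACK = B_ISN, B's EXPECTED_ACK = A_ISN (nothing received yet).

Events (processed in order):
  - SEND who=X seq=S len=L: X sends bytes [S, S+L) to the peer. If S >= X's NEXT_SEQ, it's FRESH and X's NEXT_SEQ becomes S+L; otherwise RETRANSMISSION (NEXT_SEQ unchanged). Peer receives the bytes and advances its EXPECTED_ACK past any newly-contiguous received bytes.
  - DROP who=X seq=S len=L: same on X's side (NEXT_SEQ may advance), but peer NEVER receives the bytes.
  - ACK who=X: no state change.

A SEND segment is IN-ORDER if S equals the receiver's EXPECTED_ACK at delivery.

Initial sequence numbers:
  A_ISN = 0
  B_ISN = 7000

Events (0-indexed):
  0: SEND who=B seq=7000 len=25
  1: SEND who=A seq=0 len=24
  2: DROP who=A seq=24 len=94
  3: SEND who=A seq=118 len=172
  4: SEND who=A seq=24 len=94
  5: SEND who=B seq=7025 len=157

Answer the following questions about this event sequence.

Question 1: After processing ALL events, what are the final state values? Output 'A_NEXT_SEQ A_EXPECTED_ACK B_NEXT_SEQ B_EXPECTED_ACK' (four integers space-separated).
After event 0: A_seq=0 A_ack=7025 B_seq=7025 B_ack=0
After event 1: A_seq=24 A_ack=7025 B_seq=7025 B_ack=24
After event 2: A_seq=118 A_ack=7025 B_seq=7025 B_ack=24
After event 3: A_seq=290 A_ack=7025 B_seq=7025 B_ack=24
After event 4: A_seq=290 A_ack=7025 B_seq=7025 B_ack=290
After event 5: A_seq=290 A_ack=7182 B_seq=7182 B_ack=290

Answer: 290 7182 7182 290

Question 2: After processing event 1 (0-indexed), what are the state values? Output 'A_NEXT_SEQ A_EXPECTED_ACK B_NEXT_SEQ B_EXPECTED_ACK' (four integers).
After event 0: A_seq=0 A_ack=7025 B_seq=7025 B_ack=0
After event 1: A_seq=24 A_ack=7025 B_seq=7025 B_ack=24

24 7025 7025 24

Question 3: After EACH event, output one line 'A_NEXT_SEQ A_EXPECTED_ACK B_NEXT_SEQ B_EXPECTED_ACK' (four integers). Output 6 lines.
0 7025 7025 0
24 7025 7025 24
118 7025 7025 24
290 7025 7025 24
290 7025 7025 290
290 7182 7182 290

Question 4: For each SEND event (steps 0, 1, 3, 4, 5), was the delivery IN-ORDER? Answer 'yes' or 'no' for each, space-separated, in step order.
Step 0: SEND seq=7000 -> in-order
Step 1: SEND seq=0 -> in-order
Step 3: SEND seq=118 -> out-of-order
Step 4: SEND seq=24 -> in-order
Step 5: SEND seq=7025 -> in-order

Answer: yes yes no yes yes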